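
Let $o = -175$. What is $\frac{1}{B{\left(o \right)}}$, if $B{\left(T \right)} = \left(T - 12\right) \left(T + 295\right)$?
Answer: $- \frac{1}{22440} \approx -4.4563 \cdot 10^{-5}$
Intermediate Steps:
$B{\left(T \right)} = \left(-12 + T\right) \left(295 + T\right)$
$\frac{1}{B{\left(o \right)}} = \frac{1}{-3540 + \left(-175\right)^{2} + 283 \left(-175\right)} = \frac{1}{-3540 + 30625 - 49525} = \frac{1}{-22440} = - \frac{1}{22440}$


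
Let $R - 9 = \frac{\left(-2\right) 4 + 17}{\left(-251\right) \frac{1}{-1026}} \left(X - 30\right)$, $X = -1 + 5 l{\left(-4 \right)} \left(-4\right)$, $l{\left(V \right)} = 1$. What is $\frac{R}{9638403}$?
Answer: $- \frac{156225}{806413051} \approx -0.00019373$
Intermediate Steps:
$X = -21$ ($X = -1 + 5 \cdot 1 \left(-4\right) = -1 + 5 \left(-4\right) = -1 - 20 = -21$)
$R = - \frac{468675}{251}$ ($R = 9 + \frac{\left(-2\right) 4 + 17}{\left(-251\right) \frac{1}{-1026}} \left(-21 - 30\right) = 9 + \frac{-8 + 17}{\left(-251\right) \left(- \frac{1}{1026}\right)} \left(-51\right) = 9 + \frac{9}{\frac{251}{1026}} \left(-51\right) = 9 + 9 \cdot \frac{1026}{251} \left(-51\right) = 9 + \frac{9234}{251} \left(-51\right) = 9 - \frac{470934}{251} = - \frac{468675}{251} \approx -1867.2$)
$\frac{R}{9638403} = - \frac{468675}{251 \cdot 9638403} = \left(- \frac{468675}{251}\right) \frac{1}{9638403} = - \frac{156225}{806413051}$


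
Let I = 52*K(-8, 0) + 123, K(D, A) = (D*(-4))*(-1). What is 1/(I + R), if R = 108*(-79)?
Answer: -1/10073 ≈ -9.9275e-5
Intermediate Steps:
R = -8532
K(D, A) = 4*D (K(D, A) = -4*D*(-1) = 4*D)
I = -1541 (I = 52*(4*(-8)) + 123 = 52*(-32) + 123 = -1664 + 123 = -1541)
1/(I + R) = 1/(-1541 - 8532) = 1/(-10073) = -1/10073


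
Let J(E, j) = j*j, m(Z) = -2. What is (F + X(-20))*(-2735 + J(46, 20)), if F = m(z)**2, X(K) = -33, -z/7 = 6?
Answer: 67715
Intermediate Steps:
z = -42 (z = -7*6 = -42)
J(E, j) = j**2
F = 4 (F = (-2)**2 = 4)
(F + X(-20))*(-2735 + J(46, 20)) = (4 - 33)*(-2735 + 20**2) = -29*(-2735 + 400) = -29*(-2335) = 67715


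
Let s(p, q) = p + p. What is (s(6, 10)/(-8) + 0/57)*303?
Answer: -909/2 ≈ -454.50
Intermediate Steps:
s(p, q) = 2*p
(s(6, 10)/(-8) + 0/57)*303 = ((2*6)/(-8) + 0/57)*303 = (12*(-⅛) + 0*(1/57))*303 = (-3/2 + 0)*303 = -3/2*303 = -909/2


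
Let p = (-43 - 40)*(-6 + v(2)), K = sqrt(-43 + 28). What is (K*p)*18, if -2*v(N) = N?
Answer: 10458*I*sqrt(15) ≈ 40504.0*I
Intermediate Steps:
v(N) = -N/2
K = I*sqrt(15) (K = sqrt(-15) = I*sqrt(15) ≈ 3.873*I)
p = 581 (p = (-43 - 40)*(-6 - 1/2*2) = -83*(-6 - 1) = -83*(-7) = 581)
(K*p)*18 = ((I*sqrt(15))*581)*18 = (581*I*sqrt(15))*18 = 10458*I*sqrt(15)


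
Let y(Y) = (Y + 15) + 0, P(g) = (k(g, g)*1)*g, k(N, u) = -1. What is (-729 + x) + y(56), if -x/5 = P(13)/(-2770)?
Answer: -364545/554 ≈ -658.02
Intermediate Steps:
P(g) = -g (P(g) = (-1*1)*g = -g)
y(Y) = 15 + Y (y(Y) = (15 + Y) + 0 = 15 + Y)
x = -13/554 (x = -5*(-1*13)/(-2770) = -(-65)*(-1)/2770 = -5*13/2770 = -13/554 ≈ -0.023466)
(-729 + x) + y(56) = (-729 - 13/554) + (15 + 56) = -403879/554 + 71 = -364545/554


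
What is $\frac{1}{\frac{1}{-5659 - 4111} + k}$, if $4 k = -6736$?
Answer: $- \frac{9770}{16452681} \approx -0.00059382$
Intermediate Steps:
$k = -1684$ ($k = \frac{1}{4} \left(-6736\right) = -1684$)
$\frac{1}{\frac{1}{-5659 - 4111} + k} = \frac{1}{\frac{1}{-5659 - 4111} - 1684} = \frac{1}{\frac{1}{-9770} - 1684} = \frac{1}{- \frac{1}{9770} - 1684} = \frac{1}{- \frac{16452681}{9770}} = - \frac{9770}{16452681}$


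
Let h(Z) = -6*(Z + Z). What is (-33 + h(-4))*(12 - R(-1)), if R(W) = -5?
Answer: 255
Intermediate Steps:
h(Z) = -12*Z
(-33 + h(-4))*(12 - R(-1)) = (-33 - 12*(-4))*(12 - 1*(-5)) = (-33 + 48)*(12 + 5) = 15*17 = 255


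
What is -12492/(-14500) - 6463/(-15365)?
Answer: 14282654/11139625 ≈ 1.2821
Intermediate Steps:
-12492/(-14500) - 6463/(-15365) = -12492*(-1/14500) - 6463*(-1/15365) = 3123/3625 + 6463/15365 = 14282654/11139625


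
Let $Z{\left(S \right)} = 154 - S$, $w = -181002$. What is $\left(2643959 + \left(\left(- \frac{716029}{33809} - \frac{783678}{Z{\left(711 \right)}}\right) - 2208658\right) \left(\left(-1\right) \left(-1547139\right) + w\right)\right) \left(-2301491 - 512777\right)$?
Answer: $\frac{159809555232358678632767224}{18831613} \approx 8.4862 \cdot 10^{18}$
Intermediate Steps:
$\left(2643959 + \left(\left(- \frac{716029}{33809} - \frac{783678}{Z{\left(711 \right)}}\right) - 2208658\right) \left(\left(-1\right) \left(-1547139\right) + w\right)\right) \left(-2301491 - 512777\right) = \left(2643959 + \left(\left(- \frac{716029}{33809} - \frac{783678}{154 - 711}\right) - 2208658\right) \left(\left(-1\right) \left(-1547139\right) - 181002\right)\right) \left(-2301491 - 512777\right) = \left(2643959 + \left(\left(\left(-716029\right) \frac{1}{33809} - \frac{783678}{154 - 711}\right) - 2208658\right) \left(1547139 - 181002\right)\right) \left(-2814268\right) = \left(2643959 + \left(\left(- \frac{716029}{33809} - \frac{783678}{-557}\right) - 2208658\right) 1366137\right) \left(-2814268\right) = \left(2643959 + \left(\left(- \frac{716029}{33809} - - \frac{783678}{557}\right) - 2208658\right) 1366137\right) \left(-2814268\right) = \left(2643959 + \left(\left(- \frac{716029}{33809} + \frac{783678}{557}\right) - 2208658\right) 1366137\right) \left(-2814268\right) = \left(2643959 + \left(\frac{26096541349}{18831613} - 2208658\right) 1366137\right) \left(-2814268\right) = \left(2643959 - \frac{56785528370005298685}{18831613}\right) \left(-2814268\right) = \left(- \frac{56785478579992622818}{18831613}\right) \left(-2814268\right) = \frac{159809555232358678632767224}{18831613}$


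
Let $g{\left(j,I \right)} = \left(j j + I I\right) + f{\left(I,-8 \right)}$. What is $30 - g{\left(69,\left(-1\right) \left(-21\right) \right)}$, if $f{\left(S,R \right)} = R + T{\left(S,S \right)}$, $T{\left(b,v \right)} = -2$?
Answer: $-5162$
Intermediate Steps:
$f{\left(S,R \right)} = -2 + R$ ($f{\left(S,R \right)} = R - 2 = -2 + R$)
$g{\left(j,I \right)} = -10 + I^{2} + j^{2}$ ($g{\left(j,I \right)} = \left(j j + I I\right) - 10 = \left(j^{2} + I^{2}\right) - 10 = \left(I^{2} + j^{2}\right) - 10 = -10 + I^{2} + j^{2}$)
$30 - g{\left(69,\left(-1\right) \left(-21\right) \right)} = 30 - \left(-10 + \left(\left(-1\right) \left(-21\right)\right)^{2} + 69^{2}\right) = 30 - \left(-10 + 21^{2} + 4761\right) = 30 - \left(-10 + 441 + 4761\right) = 30 - 5192 = -5162$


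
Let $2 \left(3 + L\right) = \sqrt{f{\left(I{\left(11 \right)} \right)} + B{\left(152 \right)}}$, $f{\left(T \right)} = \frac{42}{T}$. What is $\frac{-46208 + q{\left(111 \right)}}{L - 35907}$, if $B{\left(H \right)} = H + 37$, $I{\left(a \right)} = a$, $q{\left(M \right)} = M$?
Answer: $\frac{3468338280}{2701868299} + \frac{92194 \sqrt{23331}}{56739234279} \approx 1.2839$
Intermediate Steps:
$B{\left(H \right)} = 37 + H$
$L = -3 + \frac{\sqrt{23331}}{22}$ ($L = -3 + \frac{\sqrt{\frac{42}{11} + \left(37 + 152\right)}}{2} = -3 + \frac{\sqrt{42 \cdot \frac{1}{11} + 189}}{2} = -3 + \frac{\sqrt{\frac{42}{11} + 189}}{2} = -3 + \frac{\sqrt{\frac{2121}{11}}}{2} = -3 + \frac{\frac{1}{11} \sqrt{23331}}{2} = -3 + \frac{\sqrt{23331}}{22} \approx 3.9429$)
$\frac{-46208 + q{\left(111 \right)}}{L - 35907} = \frac{-46208 + 111}{\left(-3 + \frac{\sqrt{23331}}{22}\right) - 35907} = - \frac{46097}{-35910 + \frac{\sqrt{23331}}{22}}$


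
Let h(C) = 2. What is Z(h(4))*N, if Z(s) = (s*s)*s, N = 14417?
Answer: 115336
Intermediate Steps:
Z(s) = s³ (Z(s) = s²*s = s³)
Z(h(4))*N = 2³*14417 = 8*14417 = 115336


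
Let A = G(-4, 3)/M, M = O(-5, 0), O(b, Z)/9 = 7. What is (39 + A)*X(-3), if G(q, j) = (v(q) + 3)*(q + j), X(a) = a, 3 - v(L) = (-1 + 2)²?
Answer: -2452/21 ≈ -116.76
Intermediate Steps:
v(L) = 2 (v(L) = 3 - (-1 + 2)² = 3 - 1*1² = 3 - 1*1 = 3 - 1 = 2)
O(b, Z) = 63 (O(b, Z) = 9*7 = 63)
M = 63
G(q, j) = 5*j + 5*q (G(q, j) = (2 + 3)*(q + j) = 5*(j + q) = 5*j + 5*q)
A = -5/63 (A = (5*3 + 5*(-4))/63 = (15 - 20)*(1/63) = -5*1/63 = -5/63 ≈ -0.079365)
(39 + A)*X(-3) = (39 - 5/63)*(-3) = (2452/63)*(-3) = -2452/21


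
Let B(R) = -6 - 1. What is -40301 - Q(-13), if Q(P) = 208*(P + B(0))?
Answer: -36141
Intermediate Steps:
B(R) = -7
Q(P) = -1456 + 208*P (Q(P) = 208*(P - 7) = 208*(-7 + P) = -1456 + 208*P)
-40301 - Q(-13) = -40301 - (-1456 + 208*(-13)) = -40301 - (-1456 - 2704) = -40301 - 1*(-4160) = -40301 + 4160 = -36141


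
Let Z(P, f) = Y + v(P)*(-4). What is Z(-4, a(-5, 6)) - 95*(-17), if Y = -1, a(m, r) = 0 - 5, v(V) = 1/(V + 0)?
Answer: 1615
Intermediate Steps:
v(V) = 1/V
a(m, r) = -5
Z(P, f) = -1 - 4/P
Z(-4, a(-5, 6)) - 95*(-17) = (-4 - 1*(-4))/(-4) - 95*(-17) = -(-4 + 4)/4 + 1615 = -¼*0 + 1615 = 0 + 1615 = 1615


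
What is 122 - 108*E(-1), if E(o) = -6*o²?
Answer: 770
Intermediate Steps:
122 - 108*E(-1) = 122 - (-648)*(-1)² = 122 - (-648) = 122 - 108*(-6) = 122 + 648 = 770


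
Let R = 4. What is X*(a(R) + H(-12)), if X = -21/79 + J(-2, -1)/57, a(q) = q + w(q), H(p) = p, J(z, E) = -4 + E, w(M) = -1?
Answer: 4776/1501 ≈ 3.1819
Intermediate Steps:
a(q) = -1 + q (a(q) = q - 1 = -1 + q)
X = -1592/4503 (X = -21/79 + (-4 - 1)/57 = -21*1/79 - 5*1/57 = -21/79 - 5/57 = -1592/4503 ≈ -0.35354)
X*(a(R) + H(-12)) = -1592*((-1 + 4) - 12)/4503 = -1592*(3 - 12)/4503 = -1592/4503*(-9) = 4776/1501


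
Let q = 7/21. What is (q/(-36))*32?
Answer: -8/27 ≈ -0.29630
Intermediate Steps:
q = 1/3 (q = 7*(1/21) = 1/3 ≈ 0.33333)
(q/(-36))*32 = ((1/3)/(-36))*32 = ((1/3)*(-1/36))*32 = -1/108*32 = -8/27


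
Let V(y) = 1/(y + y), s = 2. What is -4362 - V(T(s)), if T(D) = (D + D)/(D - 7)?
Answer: -34891/8 ≈ -4361.4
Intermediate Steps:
T(D) = 2*D/(-7 + D) (T(D) = (2*D)/(-7 + D) = 2*D/(-7 + D))
V(y) = 1/(2*y)
-4362 - V(T(s)) = -4362 - 1/(2*(2*2/(-7 + 2))) = -4362 - 1/(2*(2*2/(-5))) = -4362 - 1/(2*(2*2*(-⅕))) = -4362 - 1/(2*(-⅘)) = -4362 - (-5)/(2*4) = -4362 - 1*(-5/8) = -4362 + 5/8 = -34891/8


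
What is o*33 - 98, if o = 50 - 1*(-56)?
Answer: 3400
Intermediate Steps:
o = 106 (o = 50 + 56 = 106)
o*33 - 98 = 106*33 - 98 = 3498 - 98 = 3400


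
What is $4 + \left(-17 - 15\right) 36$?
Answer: $-1148$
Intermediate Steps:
$4 + \left(-17 - 15\right) 36 = 4 - 1152 = -1148$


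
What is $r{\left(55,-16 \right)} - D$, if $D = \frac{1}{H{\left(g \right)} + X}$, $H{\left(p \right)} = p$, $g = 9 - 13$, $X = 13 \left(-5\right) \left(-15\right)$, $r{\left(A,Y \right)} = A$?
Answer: $\frac{53404}{971} \approx 54.999$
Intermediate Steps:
$X = 975$ ($X = \left(-65\right) \left(-15\right) = 975$)
$g = -4$
$D = \frac{1}{971}$ ($D = \frac{1}{-4 + 975} = \frac{1}{971} \approx 0.0010299$)
$r{\left(55,-16 \right)} - D = 55 - \frac{1}{971} = \frac{53404}{971}$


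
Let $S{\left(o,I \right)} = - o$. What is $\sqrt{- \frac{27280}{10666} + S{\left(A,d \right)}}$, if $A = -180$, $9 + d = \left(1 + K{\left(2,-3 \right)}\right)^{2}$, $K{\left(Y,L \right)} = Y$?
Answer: $\frac{10 \sqrt{50466179}}{5333} \approx 13.321$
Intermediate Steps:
$d = 0$ ($d = -9 + \left(1 + 2\right)^{2} = -9 + 3^{2} = -9 + 9 = 0$)
$\sqrt{- \frac{27280}{10666} + S{\left(A,d \right)}} = \sqrt{- \frac{27280}{10666} - -180} = \sqrt{\left(-27280\right) \frac{1}{10666} + 180} = \sqrt{- \frac{13640}{5333} + 180} = \sqrt{\frac{946300}{5333}} = \frac{10 \sqrt{50466179}}{5333}$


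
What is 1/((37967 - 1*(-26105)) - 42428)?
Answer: 1/21644 ≈ 4.6202e-5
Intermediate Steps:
1/((37967 - 1*(-26105)) - 42428) = 1/((37967 + 26105) - 42428) = 1/(64072 - 42428) = 1/21644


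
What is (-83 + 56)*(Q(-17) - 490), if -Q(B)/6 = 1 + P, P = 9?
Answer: 14850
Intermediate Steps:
Q(B) = -60 (Q(B) = -6*(1 + 9) = -6*10 = -60)
(-83 + 56)*(Q(-17) - 490) = (-83 + 56)*(-60 - 490) = -27*(-550) = 14850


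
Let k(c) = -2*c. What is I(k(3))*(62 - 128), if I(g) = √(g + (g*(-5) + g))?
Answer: -198*√2 ≈ -280.01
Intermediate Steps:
I(g) = √3*√(-g) (I(g) = √(g + (-5*g + g)) = √(g - 4*g) = √(-3*g) = √3*√(-g))
I(k(3))*(62 - 128) = (√3*√(-(-2)*3))*(62 - 128) = (√3*√(-1*(-6)))*(-66) = (√3*√6)*(-66) = (3*√2)*(-66) = -198*√2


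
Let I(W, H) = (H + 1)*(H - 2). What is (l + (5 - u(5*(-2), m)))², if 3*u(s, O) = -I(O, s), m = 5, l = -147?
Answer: 11236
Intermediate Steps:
I(W, H) = (1 + H)*(-2 + H)
u(s, O) = ⅔ - s²/3 + s/3 (u(s, O) = (-(-2 + s² - s))/3 = (2 + s - s²)/3 = ⅔ - s²/3 + s/3)
(l + (5 - u(5*(-2), m)))² = (-147 + (5 - (⅔ - (5*(-2))²/3 + (5*(-2))/3)))² = (-147 + (5 - (⅔ - ⅓*(-10)² + (⅓)*(-10))))² = (-147 + (5 - (⅔ - ⅓*100 - 10/3)))² = (-147 + (5 - (⅔ - 100/3 - 10/3)))² = (-147 + (5 - 1*(-36)))² = (-147 + (5 + 36))² = (-147 + 41)² = (-106)² = 11236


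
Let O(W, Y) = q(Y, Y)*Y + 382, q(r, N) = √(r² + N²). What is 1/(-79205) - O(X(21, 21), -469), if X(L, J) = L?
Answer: -30256311/79205 + 219961*√2 ≈ 3.1069e+5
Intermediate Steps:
q(r, N) = √(N² + r²)
O(W, Y) = 382 + Y*√2*√(Y²) (O(W, Y) = √(Y² + Y²)*Y + 382 = √(2*Y²)*Y + 382 = (√2*√(Y²))*Y + 382 = Y*√2*√(Y²) + 382 = 382 + Y*√2*√(Y²))
1/(-79205) - O(X(21, 21), -469) = 1/(-79205) - (382 - 469*√2*√((-469)²)) = -1/79205 - (382 - 469*√2*√219961) = -1/79205 - (382 - 469*√2*469) = -1/79205 - (382 - 219961*√2) = -1/79205 + (-382 + 219961*√2) = -30256311/79205 + 219961*√2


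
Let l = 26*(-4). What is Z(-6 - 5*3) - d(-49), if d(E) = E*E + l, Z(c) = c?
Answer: -2318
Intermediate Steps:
l = -104
d(E) = -104 + E**2 (d(E) = E*E - 104 = E**2 - 104 = -104 + E**2)
Z(-6 - 5*3) - d(-49) = (-6 - 5*3) - (-104 + (-49)**2) = (-6 - 15) - (-104 + 2401) = -21 - 1*2297 = -21 - 2297 = -2318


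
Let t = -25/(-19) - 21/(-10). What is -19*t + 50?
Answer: -149/10 ≈ -14.900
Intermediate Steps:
t = 649/190 (t = -25*(-1/19) - 21*(-1/10) = 25/19 + 21/10 = 649/190 ≈ 3.4158)
-19*t + 50 = -19*649/190 + 50 = -649/10 + 50 = -149/10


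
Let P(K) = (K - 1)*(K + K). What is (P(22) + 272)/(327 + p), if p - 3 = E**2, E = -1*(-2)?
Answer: 598/167 ≈ 3.5808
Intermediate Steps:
P(K) = 2*K*(-1 + K) (P(K) = (-1 + K)*(2*K) = 2*K*(-1 + K))
E = 2
p = 7 (p = 3 + 2**2 = 3 + 4 = 7)
(P(22) + 272)/(327 + p) = (2*22*(-1 + 22) + 272)/(327 + 7) = (2*22*21 + 272)/334 = (924 + 272)*(1/334) = 1196*(1/334) = 598/167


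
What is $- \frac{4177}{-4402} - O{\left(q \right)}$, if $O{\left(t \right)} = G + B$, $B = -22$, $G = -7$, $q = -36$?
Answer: $\frac{131835}{4402} \approx 29.949$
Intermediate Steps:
$O{\left(t \right)} = -29$ ($O{\left(t \right)} = -7 - 22 = -29$)
$- \frac{4177}{-4402} - O{\left(q \right)} = - \frac{4177}{-4402} - -29 = \left(-4177\right) \left(- \frac{1}{4402}\right) + 29 = \frac{4177}{4402} + 29 = \frac{131835}{4402}$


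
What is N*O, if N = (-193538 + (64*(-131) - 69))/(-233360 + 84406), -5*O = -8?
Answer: 807964/372385 ≈ 2.1697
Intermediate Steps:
O = 8/5 (O = -⅕*(-8) = 8/5 ≈ 1.6000)
N = 201991/148954 (N = (-193538 + (-8384 - 69))/(-148954) = (-193538 - 8453)*(-1/148954) = -201991*(-1/148954) = 201991/148954 ≈ 1.3561)
N*O = (201991/148954)*(8/5) = 807964/372385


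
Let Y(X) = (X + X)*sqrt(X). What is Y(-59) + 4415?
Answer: 4415 - 118*I*sqrt(59) ≈ 4415.0 - 906.38*I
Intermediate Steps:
Y(X) = 2*X**(3/2) (Y(X) = (2*X)*sqrt(X) = 2*X**(3/2))
Y(-59) + 4415 = 2*(-59)**(3/2) + 4415 = 2*(-59*I*sqrt(59)) + 4415 = -118*I*sqrt(59) + 4415 = 4415 - 118*I*sqrt(59)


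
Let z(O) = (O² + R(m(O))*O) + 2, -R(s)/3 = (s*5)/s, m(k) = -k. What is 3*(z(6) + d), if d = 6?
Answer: -138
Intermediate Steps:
R(s) = -15 (R(s) = -3*s*5/s = -3*5*s/s = -3*5 = -15)
z(O) = 2 + O² - 15*O (z(O) = (O² - 15*O) + 2 = 2 + O² - 15*O)
3*(z(6) + d) = 3*((2 + 6² - 15*6) + 6) = 3*((2 + 36 - 90) + 6) = 3*(-52 + 6) = 3*(-46) = -138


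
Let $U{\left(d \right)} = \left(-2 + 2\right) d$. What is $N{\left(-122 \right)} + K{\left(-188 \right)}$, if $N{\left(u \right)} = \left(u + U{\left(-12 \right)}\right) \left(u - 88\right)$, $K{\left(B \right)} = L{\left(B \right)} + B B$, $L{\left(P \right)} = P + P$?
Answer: $60588$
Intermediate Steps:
$L{\left(P \right)} = 2 P$
$K{\left(B \right)} = B^{2} + 2 B$ ($K{\left(B \right)} = 2 B + B B = 2 B + B^{2} = B^{2} + 2 B$)
$U{\left(d \right)} = 0$ ($U{\left(d \right)} = 0 d = 0$)
$N{\left(u \right)} = u \left(-88 + u\right)$ ($N{\left(u \right)} = \left(u + 0\right) \left(u - 88\right) = u \left(-88 + u\right)$)
$N{\left(-122 \right)} + K{\left(-188 \right)} = - 122 \left(-88 - 122\right) - 188 \left(2 - 188\right) = \left(-122\right) \left(-210\right) - -34968 = 25620 + 34968 = 60588$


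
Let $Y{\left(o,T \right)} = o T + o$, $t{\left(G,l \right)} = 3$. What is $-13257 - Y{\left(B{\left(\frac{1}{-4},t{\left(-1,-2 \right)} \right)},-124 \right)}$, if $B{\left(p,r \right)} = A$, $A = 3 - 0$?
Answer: $-12888$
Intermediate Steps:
$A = 3$ ($A = 3 + 0 = 3$)
$B{\left(p,r \right)} = 3$
$Y{\left(o,T \right)} = o + T o$ ($Y{\left(o,T \right)} = T o + o = o + T o$)
$-13257 - Y{\left(B{\left(\frac{1}{-4},t{\left(-1,-2 \right)} \right)},-124 \right)} = -13257 - 3 \left(1 - 124\right) = -13257 - 3 \left(-123\right) = -13257 - -369 = -13257 + 369 = -12888$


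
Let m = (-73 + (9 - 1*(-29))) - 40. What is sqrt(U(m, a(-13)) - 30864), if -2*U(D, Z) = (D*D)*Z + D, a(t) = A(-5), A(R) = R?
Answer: 2*I*sqrt(4191) ≈ 129.48*I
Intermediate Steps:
a(t) = -5
m = -75 (m = (-73 + (9 + 29)) - 40 = (-73 + 38) - 40 = -35 - 40 = -75)
U(D, Z) = -D/2 - Z*D**2/2 (U(D, Z) = -((D*D)*Z + D)/2 = -(D**2*Z + D)/2 = -(Z*D**2 + D)/2 = -(D + Z*D**2)/2 = -D/2 - Z*D**2/2)
sqrt(U(m, a(-13)) - 30864) = sqrt(-1/2*(-75)*(1 - 75*(-5)) - 30864) = sqrt(-1/2*(-75)*(1 + 375) - 30864) = sqrt(-1/2*(-75)*376 - 30864) = sqrt(14100 - 30864) = sqrt(-16764) = 2*I*sqrt(4191)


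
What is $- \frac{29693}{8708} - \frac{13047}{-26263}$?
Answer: $- \frac{666213983}{228698204} \approx -2.9131$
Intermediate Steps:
$- \frac{29693}{8708} - \frac{13047}{-26263} = \left(-29693\right) \frac{1}{8708} - - \frac{13047}{26263} = - \frac{29693}{8708} + \frac{13047}{26263} = - \frac{666213983}{228698204}$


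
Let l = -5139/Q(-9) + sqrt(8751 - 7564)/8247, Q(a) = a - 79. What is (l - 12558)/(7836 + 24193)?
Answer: -1099965/2818552 + sqrt(1187)/264143163 ≈ -0.39026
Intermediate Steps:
Q(a) = -79 + a
l = 5139/88 + sqrt(1187)/8247 (l = -5139/(-79 - 9) + sqrt(8751 - 7564)/8247 = -5139/(-88) + sqrt(1187)*(1/8247) = -5139*(-1/88) + sqrt(1187)/8247 = 5139/88 + sqrt(1187)/8247 ≈ 58.402)
(l - 12558)/(7836 + 24193) = ((5139/88 + sqrt(1187)/8247) - 12558)/(7836 + 24193) = (-1099965/88 + sqrt(1187)/8247)/32029 = (-1099965/88 + sqrt(1187)/8247)*(1/32029) = -1099965/2818552 + sqrt(1187)/264143163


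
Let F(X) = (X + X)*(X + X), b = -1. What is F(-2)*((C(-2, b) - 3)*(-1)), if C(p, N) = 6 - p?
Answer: -80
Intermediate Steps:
F(X) = 4*X**2 (F(X) = (2*X)*(2*X) = 4*X**2)
F(-2)*((C(-2, b) - 3)*(-1)) = (4*(-2)**2)*(((6 - 1*(-2)) - 3)*(-1)) = (4*4)*(((6 + 2) - 3)*(-1)) = 16*((8 - 3)*(-1)) = 16*(5*(-1)) = 16*(-5) = -80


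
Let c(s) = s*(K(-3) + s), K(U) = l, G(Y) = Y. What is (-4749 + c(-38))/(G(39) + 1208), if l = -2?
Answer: -3229/1247 ≈ -2.5894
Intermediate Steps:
K(U) = -2
c(s) = s*(-2 + s)
(-4749 + c(-38))/(G(39) + 1208) = (-4749 - 38*(-2 - 38))/(39 + 1208) = (-4749 - 38*(-40))/1247 = (-4749 + 1520)*(1/1247) = -3229*1/1247 = -3229/1247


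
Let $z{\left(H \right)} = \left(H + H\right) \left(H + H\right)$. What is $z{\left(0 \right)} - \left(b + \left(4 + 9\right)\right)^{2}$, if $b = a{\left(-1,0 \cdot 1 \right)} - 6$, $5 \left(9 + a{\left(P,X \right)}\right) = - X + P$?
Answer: $- \frac{121}{25} \approx -4.84$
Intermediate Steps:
$a{\left(P,X \right)} = -9 - \frac{X}{5} + \frac{P}{5}$ ($a{\left(P,X \right)} = -9 + \frac{- X + P}{5} = -9 + \frac{P - X}{5} = -9 + \left(- \frac{X}{5} + \frac{P}{5}\right) = -9 - \frac{X}{5} + \frac{P}{5}$)
$b = - \frac{76}{5}$ ($b = \left(-9 - \frac{0 \cdot 1}{5} + \frac{1}{5} \left(-1\right)\right) - 6 = \left(-9 - 0 - \frac{1}{5}\right) - 6 = \left(-9 + 0 - \frac{1}{5}\right) - 6 = - \frac{46}{5} - 6 = - \frac{76}{5} \approx -15.2$)
$z{\left(H \right)} = 4 H^{2}$ ($z{\left(H \right)} = 2 H 2 H = 4 H^{2}$)
$z{\left(0 \right)} - \left(b + \left(4 + 9\right)\right)^{2} = 4 \cdot 0^{2} - \left(- \frac{76}{5} + \left(4 + 9\right)\right)^{2} = 4 \cdot 0 - \left(- \frac{76}{5} + 13\right)^{2} = 0 - \left(- \frac{11}{5}\right)^{2} = 0 - \frac{121}{25} = - \frac{121}{25}$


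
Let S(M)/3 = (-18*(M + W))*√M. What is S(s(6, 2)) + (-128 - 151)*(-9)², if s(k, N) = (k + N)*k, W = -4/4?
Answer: -22599 - 10152*√3 ≈ -40183.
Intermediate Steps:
W = -1 (W = -4*¼ = -1)
s(k, N) = k*(N + k) (s(k, N) = (N + k)*k = k*(N + k))
S(M) = 3*√M*(18 - 18*M) (S(M) = 3*((-18*(M - 1))*√M) = 3*((-18*(-1 + M))*√M) = 3*((18 - 18*M)*√M) = 3*(√M*(18 - 18*M)) = 3*√M*(18 - 18*M))
S(s(6, 2)) + (-128 - 151)*(-9)² = 54*√(6*(2 + 6))*(1 - 6*(2 + 6)) + (-128 - 151)*(-9)² = 54*√(6*8)*(1 - 6*8) - 279*81 = 54*√48*(1 - 1*48) - 22599 = 54*(4*√3)*(1 - 48) - 22599 = 54*(4*√3)*(-47) - 22599 = -10152*√3 - 22599 = -22599 - 10152*√3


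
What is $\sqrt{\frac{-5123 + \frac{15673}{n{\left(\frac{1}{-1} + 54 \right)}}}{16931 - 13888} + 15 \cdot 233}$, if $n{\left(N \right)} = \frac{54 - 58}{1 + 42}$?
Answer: $\frac{\sqrt{127339535487}}{6086} \approx 58.634$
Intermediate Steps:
$n{\left(N \right)} = - \frac{4}{43}$
$\sqrt{\frac{-5123 + \frac{15673}{n{\left(\frac{1}{-1} + 54 \right)}}}{16931 - 13888} + 15 \cdot 233} = \sqrt{\frac{-5123 + \frac{15673}{- \frac{4}{43}}}{16931 - 13888} + 15 \cdot 233} = \sqrt{\frac{-5123 + 15673 \left(- \frac{43}{4}\right)}{3043} + 3495} = \sqrt{\left(-5123 - \frac{673939}{4}\right) \frac{1}{3043} + 3495} = \sqrt{\left(- \frac{694431}{4}\right) \frac{1}{3043} + 3495} = \sqrt{- \frac{694431}{12172} + 3495} = \sqrt{\frac{41846709}{12172}} = \frac{\sqrt{127339535487}}{6086}$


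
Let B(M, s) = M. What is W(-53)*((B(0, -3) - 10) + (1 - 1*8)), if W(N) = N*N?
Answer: -47753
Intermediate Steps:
W(N) = N²
W(-53)*((B(0, -3) - 10) + (1 - 1*8)) = (-53)²*((0 - 10) + (1 - 1*8)) = 2809*(-10 + (1 - 8)) = 2809*(-10 - 7) = 2809*(-17) = -47753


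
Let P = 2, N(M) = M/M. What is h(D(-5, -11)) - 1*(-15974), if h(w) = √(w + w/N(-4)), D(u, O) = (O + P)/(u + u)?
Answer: 15974 + 3*√5/5 ≈ 15975.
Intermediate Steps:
N(M) = 1
D(u, O) = (2 + O)/(2*u) (D(u, O) = (O + 2)/(u + u) = (2 + O)/((2*u)) = (2 + O)*(1/(2*u)) = (2 + O)/(2*u))
h(w) = √2*√w (h(w) = √(w + w/1) = √(w + w*1) = √(w + w) = √(2*w) = √2*√w)
h(D(-5, -11)) - 1*(-15974) = √2*√((½)*(2 - 11)/(-5)) - 1*(-15974) = √2*√((½)*(-⅕)*(-9)) + 15974 = √2*√(9/10) + 15974 = √2*(3*√10/10) + 15974 = 3*√5/5 + 15974 = 15974 + 3*√5/5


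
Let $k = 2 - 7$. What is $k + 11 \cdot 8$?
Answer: $83$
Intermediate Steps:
$k = -5$
$k + 11 \cdot 8 = -5 + 11 \cdot 8 = -5 + 88 = 83$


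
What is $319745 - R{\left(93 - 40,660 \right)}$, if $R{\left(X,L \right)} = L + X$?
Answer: $319032$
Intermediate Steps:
$319745 - R{\left(93 - 40,660 \right)} = 319745 - \left(660 + \left(93 - 40\right)\right) = 319745 - \left(660 + 53\right) = 319745 - 713 = 319032$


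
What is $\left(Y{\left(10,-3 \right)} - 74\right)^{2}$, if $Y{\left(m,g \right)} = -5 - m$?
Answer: $7921$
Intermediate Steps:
$\left(Y{\left(10,-3 \right)} - 74\right)^{2} = \left(\left(-5 - 10\right) - 74\right)^{2} = \left(-15 - 74\right)^{2} = \left(-89\right)^{2} = 7921$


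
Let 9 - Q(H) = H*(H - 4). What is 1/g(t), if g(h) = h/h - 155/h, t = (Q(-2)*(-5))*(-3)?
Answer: 9/40 ≈ 0.22500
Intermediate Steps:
Q(H) = 9 - H*(-4 + H) (Q(H) = 9 - H*(H - 4) = 9 - H*(-4 + H))
t = -45 (t = ((9 - 1*(-2)² + 4*(-2))*(-5))*(-3) = ((9 - 1*4 - 8)*(-5))*(-3) = ((9 - 4 - 8)*(-5))*(-3) = -3*(-5)*(-3) = 15*(-3) = -45)
g(h) = 1 - 155/h
1/g(t) = 1/((-155 - 45)/(-45)) = 1/(-1/45*(-200)) = 1/(40/9) = 9/40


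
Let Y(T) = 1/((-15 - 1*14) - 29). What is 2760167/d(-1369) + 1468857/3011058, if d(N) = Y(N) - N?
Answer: 53572884273605/26564557362 ≈ 2016.7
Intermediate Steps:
Y(T) = -1/58 (Y(T) = 1/((-15 - 14) - 29) = 1/(-29 - 29) = 1/(-58) = -1/58)
d(N) = -1/58 - N
2760167/d(-1369) + 1468857/3011058 = 2760167/(-1/58 - 1*(-1369)) + 1468857/3011058 = 2760167/(-1/58 + 1369) + 1468857*(1/3011058) = 2760167/(79401/58) + 489619/1003686 = 2760167*(58/79401) + 489619/1003686 = 160089686/79401 + 489619/1003686 = 53572884273605/26564557362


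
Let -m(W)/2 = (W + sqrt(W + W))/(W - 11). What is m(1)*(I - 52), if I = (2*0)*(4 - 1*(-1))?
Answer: -52/5 - 52*sqrt(2)/5 ≈ -25.108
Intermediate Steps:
m(W) = -2*(W + sqrt(2)*sqrt(W))/(-11 + W) (m(W) = -2*(W + sqrt(W + W))/(W - 11) = -2*(W + sqrt(2*W))/(-11 + W) = -2*(W + sqrt(2)*sqrt(W))/(-11 + W))
I = 0 (I = 0*(4 + 1) = 0*5 = 0)
m(1)*(I - 52) = (2*(-1*1 - sqrt(2)*sqrt(1))/(-11 + 1))*(0 - 52) = (2*(-1 - 1*sqrt(2)*1)/(-10))*(-52) = (2*(-1/10)*(-1 - sqrt(2)))*(-52) = (1/5 + sqrt(2)/5)*(-52) = -52/5 - 52*sqrt(2)/5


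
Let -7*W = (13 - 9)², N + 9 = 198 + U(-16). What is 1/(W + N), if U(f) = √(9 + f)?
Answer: 9149/1708592 - 49*I*√7/1708592 ≈ 0.0053547 - 7.5876e-5*I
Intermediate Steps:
N = 189 + I*√7 (N = -9 + (198 + √(9 - 16)) = -9 + (198 + √(-7)) = -9 + (198 + I*√7) = 189 + I*√7 ≈ 189.0 + 2.6458*I)
W = -16/7 (W = -(13 - 9)²/7 = -⅐*4² = -⅐*16 = -16/7 ≈ -2.2857)
1/(W + N) = 1/(-16/7 + (189 + I*√7)) = 1/(1307/7 + I*√7)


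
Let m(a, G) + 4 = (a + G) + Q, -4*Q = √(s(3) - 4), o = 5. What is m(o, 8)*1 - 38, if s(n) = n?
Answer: -29 - I/4 ≈ -29.0 - 0.25*I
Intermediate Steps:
Q = -I/4 (Q = -√(3 - 4)/4 = -I/4 ≈ -0.25*I)
m(a, G) = -4 + G + a - I/4 (m(a, G) = -4 + ((a + G) - I/4) = -4 + ((G + a) - I/4) = -4 + (G + a - I/4) = -4 + G + a - I/4)
m(o, 8)*1 - 38 = (-4 + 8 + 5 - I/4)*1 - 38 = (9 - I/4)*1 - 38 = (9 - I/4) - 38 = -29 - I/4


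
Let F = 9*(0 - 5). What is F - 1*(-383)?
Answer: 338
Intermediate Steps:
F = -45 (F = 9*(-5) = -45)
F - 1*(-383) = -45 - 1*(-383) = -45 + 383 = 338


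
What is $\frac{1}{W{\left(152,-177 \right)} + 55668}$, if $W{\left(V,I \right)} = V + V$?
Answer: $\frac{1}{55972} \approx 1.7866 \cdot 10^{-5}$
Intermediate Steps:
$W{\left(V,I \right)} = 2 V$
$\frac{1}{W{\left(152,-177 \right)} + 55668} = \frac{1}{2 \cdot 152 + 55668} = \frac{1}{304 + 55668} = \frac{1}{55972}$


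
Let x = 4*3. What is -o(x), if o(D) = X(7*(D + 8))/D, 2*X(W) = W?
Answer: -35/6 ≈ -5.8333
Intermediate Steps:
X(W) = W/2
x = 12
o(D) = (28 + 7*D/2)/D (o(D) = ((7*(D + 8))/2)/D = ((7*(8 + D))/2)/D = ((56 + 7*D)/2)/D = (28 + 7*D/2)/D)
-o(x) = -(7/2 + 28/12) = -(7/2 + 28*(1/12)) = -(7/2 + 7/3) = -1*35/6 = -35/6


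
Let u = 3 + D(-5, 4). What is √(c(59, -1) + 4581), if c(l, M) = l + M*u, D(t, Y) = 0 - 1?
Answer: √4638 ≈ 68.103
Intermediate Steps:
D(t, Y) = -1
u = 2 (u = 3 - 1 = 2)
c(l, M) = l + 2*M (c(l, M) = l + M*2 = l + 2*M)
√(c(59, -1) + 4581) = √((59 + 2*(-1)) + 4581) = √((59 - 2) + 4581) = √(57 + 4581) = √4638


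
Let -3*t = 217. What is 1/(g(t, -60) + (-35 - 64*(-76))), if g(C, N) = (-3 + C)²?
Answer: 9/94537 ≈ 9.5201e-5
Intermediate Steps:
t = -217/3 (t = -⅓*217 = -217/3 ≈ -72.333)
1/(g(t, -60) + (-35 - 64*(-76))) = 1/((-3 - 217/3)² + (-35 - 64*(-76))) = 1/((-226/3)² + (-35 + 4864)) = 1/(51076/9 + 4829) = 1/(94537/9) = 9/94537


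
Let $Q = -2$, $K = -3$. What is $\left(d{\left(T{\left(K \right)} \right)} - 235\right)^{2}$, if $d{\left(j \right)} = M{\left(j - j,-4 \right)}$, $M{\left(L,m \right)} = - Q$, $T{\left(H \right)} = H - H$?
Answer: $54289$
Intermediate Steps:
$T{\left(H \right)} = 0$
$M{\left(L,m \right)} = 2$ ($M{\left(L,m \right)} = \left(-1\right) \left(-2\right) = 2$)
$d{\left(j \right)} = 2$
$\left(d{\left(T{\left(K \right)} \right)} - 235\right)^{2} = \left(2 - 235\right)^{2} = \left(-233\right)^{2} = 54289$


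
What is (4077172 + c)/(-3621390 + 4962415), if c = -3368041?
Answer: 709131/1341025 ≈ 0.52880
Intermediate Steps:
(4077172 + c)/(-3621390 + 4962415) = (4077172 - 3368041)/(-3621390 + 4962415) = 709131/1341025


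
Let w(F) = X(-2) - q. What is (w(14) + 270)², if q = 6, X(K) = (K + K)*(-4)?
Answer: 78400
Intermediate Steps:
X(K) = -8*K (X(K) = (2*K)*(-4) = -8*K)
w(F) = 10 (w(F) = -8*(-2) - 1*6 = 16 - 6 = 10)
(w(14) + 270)² = (10 + 270)² = 280² = 78400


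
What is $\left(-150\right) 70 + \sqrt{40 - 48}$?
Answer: $-10500 + 2 i \sqrt{2} \approx -10500.0 + 2.8284 i$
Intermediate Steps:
$\left(-150\right) 70 + \sqrt{40 - 48} = -10500 + \sqrt{-8} = -10500 + 2 i \sqrt{2}$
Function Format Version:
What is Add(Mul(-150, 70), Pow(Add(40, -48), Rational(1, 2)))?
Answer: Add(-10500, Mul(2, I, Pow(2, Rational(1, 2)))) ≈ Add(-10500., Mul(2.8284, I))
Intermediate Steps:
Add(Mul(-150, 70), Pow(Add(40, -48), Rational(1, 2))) = Add(-10500, Pow(-8, Rational(1, 2))) = Add(-10500, Mul(2, I, Pow(2, Rational(1, 2))))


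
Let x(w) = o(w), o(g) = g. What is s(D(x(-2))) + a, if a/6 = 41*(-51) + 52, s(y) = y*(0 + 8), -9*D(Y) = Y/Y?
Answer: -110114/9 ≈ -12235.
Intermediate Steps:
x(w) = w
D(Y) = -⅑ (D(Y) = -Y/(9*Y) = -⅑*1 = -⅑)
s(y) = 8*y (s(y) = y*8 = 8*y)
a = -12234 (a = 6*(41*(-51) + 52) = 6*(-2091 + 52) = 6*(-2039) = -12234)
s(D(x(-2))) + a = 8*(-⅑) - 12234 = -8/9 - 12234 = -110114/9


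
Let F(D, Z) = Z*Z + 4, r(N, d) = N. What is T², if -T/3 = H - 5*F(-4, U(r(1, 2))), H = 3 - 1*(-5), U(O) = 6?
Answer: 331776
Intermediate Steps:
F(D, Z) = 4 + Z² (F(D, Z) = Z² + 4 = 4 + Z²)
H = 8 (H = 3 + 5 = 8)
T = 576 (T = -3*(8 - 5*(4 + 6²)) = -3*(8 - 5*(4 + 36)) = -3*(8 - 5*40) = -3*(8 - 200) = -3*(-192) = 576)
T² = 576² = 331776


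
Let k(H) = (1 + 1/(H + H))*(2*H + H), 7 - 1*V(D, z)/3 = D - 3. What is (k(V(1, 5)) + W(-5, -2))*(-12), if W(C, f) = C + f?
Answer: -906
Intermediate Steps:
V(D, z) = 30 - 3*D (V(D, z) = 21 - 3*(D - 3) = 21 - 3*(-3 + D) = 21 + (9 - 3*D) = 30 - 3*D)
k(H) = 3*H*(1 + 1/(2*H)) (k(H) = (1 + 1/(2*H))*(3*H) = 3*H*(1 + 1/(2*H)))
(k(V(1, 5)) + W(-5, -2))*(-12) = ((3/2 + 3*(30 - 3*1)) + (-5 - 2))*(-12) = ((3/2 + 3*(30 - 3)) - 7)*(-12) = ((3/2 + 3*27) - 7)*(-12) = ((3/2 + 81) - 7)*(-12) = (165/2 - 7)*(-12) = (151/2)*(-12) = -906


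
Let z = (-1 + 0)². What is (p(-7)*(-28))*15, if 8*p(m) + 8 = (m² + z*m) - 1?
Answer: -3465/2 ≈ -1732.5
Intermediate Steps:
z = 1 (z = (-1)² = 1)
p(m) = -9/8 + m/8 + m²/8 (p(m) = -1 + ((m² + 1*m) - 1)/8 = -1 + ((m² + m) - 1)/8 = -1 + ((m + m²) - 1)/8 = -1 + (-1 + m + m²)/8 = -1 + (-⅛ + m/8 + m²/8) = -9/8 + m/8 + m²/8)
(p(-7)*(-28))*15 = ((-9/8 + (⅛)*(-7) + (⅛)*(-7)²)*(-28))*15 = ((-9/8 - 7/8 + (⅛)*49)*(-28))*15 = ((-9/8 - 7/8 + 49/8)*(-28))*15 = ((33/8)*(-28))*15 = -231/2*15 = -3465/2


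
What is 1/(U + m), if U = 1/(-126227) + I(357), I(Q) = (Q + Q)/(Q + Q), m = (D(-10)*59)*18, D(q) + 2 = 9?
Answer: 126227/938497744 ≈ 0.00013450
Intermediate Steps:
D(q) = 7 (D(q) = -2 + 9 = 7)
m = 7434 (m = (7*59)*18 = 413*18 = 7434)
I(Q) = 1 (I(Q) = (2*Q)/((2*Q)) = (2*Q)*(1/(2*Q)) = 1)
U = 126226/126227 (U = 1/(-126227) + 1 = -1/126227 + 1 = 126226/126227 ≈ 0.99999)
1/(U + m) = 1/(126226/126227 + 7434) = 1/(938497744/126227) = 126227/938497744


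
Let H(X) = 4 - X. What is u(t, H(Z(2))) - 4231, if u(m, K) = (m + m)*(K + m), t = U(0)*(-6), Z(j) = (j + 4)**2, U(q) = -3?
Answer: -4735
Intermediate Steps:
Z(j) = (4 + j)**2
t = 18 (t = -3*(-6) = 18)
u(m, K) = 2*m*(K + m) (u(m, K) = (2*m)*(K + m) = 2*m*(K + m))
u(t, H(Z(2))) - 4231 = 2*18*((4 - (4 + 2)**2) + 18) - 4231 = 2*18*((4 - 1*6**2) + 18) - 4231 = 2*18*((4 - 1*36) + 18) - 4231 = 2*18*((4 - 36) + 18) - 4231 = 2*18*(-32 + 18) - 4231 = 2*18*(-14) - 4231 = -504 - 4231 = -4735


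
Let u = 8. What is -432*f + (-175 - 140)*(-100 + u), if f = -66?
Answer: 57492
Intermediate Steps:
-432*f + (-175 - 140)*(-100 + u) = -432*(-66) + (-175 - 140)*(-100 + 8) = 28512 - 315*(-92) = 28512 + 28980 = 57492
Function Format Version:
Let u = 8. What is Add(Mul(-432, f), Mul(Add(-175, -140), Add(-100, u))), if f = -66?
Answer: 57492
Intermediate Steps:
Add(Mul(-432, f), Mul(Add(-175, -140), Add(-100, u))) = Add(Mul(-432, -66), Mul(Add(-175, -140), Add(-100, 8))) = Add(28512, Mul(-315, -92)) = Add(28512, 28980) = 57492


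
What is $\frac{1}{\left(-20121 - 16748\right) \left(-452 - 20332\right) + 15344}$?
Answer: $\frac{1}{766300640} \approx 1.305 \cdot 10^{-9}$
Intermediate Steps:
$\frac{1}{\left(-20121 - 16748\right) \left(-452 - 20332\right) + 15344} = \frac{1}{\left(-36869\right) \left(-20784\right) + 15344} = \frac{1}{766285296 + 15344} = \frac{1}{766300640}$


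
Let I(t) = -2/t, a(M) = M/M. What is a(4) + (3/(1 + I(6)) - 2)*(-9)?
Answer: -43/2 ≈ -21.500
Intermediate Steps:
a(M) = 1
a(4) + (3/(1 + I(6)) - 2)*(-9) = 1 + (3/(1 - 2/6) - 2)*(-9) = 1 + (3/(1 - 2*⅙) - 2)*(-9) = 1 + (3/(1 - ⅓) - 2)*(-9) = 1 + (3/(⅔) - 2)*(-9) = 1 + ((3/2)*3 - 2)*(-9) = 1 + (9/2 - 2)*(-9) = 1 + (5/2)*(-9) = 1 - 45/2 = -43/2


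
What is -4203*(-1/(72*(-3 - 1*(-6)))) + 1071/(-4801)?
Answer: 2216363/115224 ≈ 19.235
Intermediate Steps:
-4203*(-1/(72*(-3 - 1*(-6)))) + 1071/(-4801) = -4203*(-1/(72*(-3 + 6))) + 1071*(-1/4801) = -4203/((18*3)*(-4)) - 1071/4801 = -4203/(54*(-4)) - 1071/4801 = -4203/(-216) - 1071/4801 = -4203*(-1/216) - 1071/4801 = 467/24 - 1071/4801 = 2216363/115224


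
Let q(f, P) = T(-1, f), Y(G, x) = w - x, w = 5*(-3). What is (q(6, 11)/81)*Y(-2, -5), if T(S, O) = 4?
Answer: -40/81 ≈ -0.49383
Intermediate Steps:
w = -15
Y(G, x) = -15 - x
q(f, P) = 4
(q(6, 11)/81)*Y(-2, -5) = (4/81)*(-15 - 1*(-5)) = (4*(1/81))*(-15 + 5) = (4/81)*(-10) = -40/81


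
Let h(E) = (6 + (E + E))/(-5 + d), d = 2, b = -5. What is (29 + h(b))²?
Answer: 8281/9 ≈ 920.11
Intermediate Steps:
h(E) = -2 - 2*E/3 (h(E) = (6 + (E + E))/(-5 + 2) = (6 + 2*E)/(-3) = (6 + 2*E)*(-⅓) = -2 - 2*E/3)
(29 + h(b))² = (29 + (-2 - ⅔*(-5)))² = (29 + (-2 + 10/3))² = (29 + 4/3)² = (91/3)² = 8281/9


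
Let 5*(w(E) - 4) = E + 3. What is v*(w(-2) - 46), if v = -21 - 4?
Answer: 1045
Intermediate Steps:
v = -25
w(E) = 23/5 + E/5 (w(E) = 4 + (E + 3)/5 = 4 + (3 + E)/5 = 4 + (⅗ + E/5) = 23/5 + E/5)
v*(w(-2) - 46) = -25*((23/5 + (⅕)*(-2)) - 46) = -25*((23/5 - ⅖) - 46) = -25*(21/5 - 46) = -25*(-209/5) = 1045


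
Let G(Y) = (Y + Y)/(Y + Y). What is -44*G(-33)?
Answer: -44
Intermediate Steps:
G(Y) = 1 (G(Y) = (2*Y)/((2*Y)) = (2*Y)*(1/(2*Y)) = 1)
-44*G(-33) = -44*1 = -44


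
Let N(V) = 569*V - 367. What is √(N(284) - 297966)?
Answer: 3*I*√15193 ≈ 369.78*I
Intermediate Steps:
N(V) = -367 + 569*V
√(N(284) - 297966) = √((-367 + 569*284) - 297966) = √((-367 + 161596) - 297966) = √(161229 - 297966) = √(-136737) = 3*I*√15193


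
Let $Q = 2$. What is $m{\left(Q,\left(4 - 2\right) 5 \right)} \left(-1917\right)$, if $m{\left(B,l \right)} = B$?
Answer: $-3834$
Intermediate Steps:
$m{\left(Q,\left(4 - 2\right) 5 \right)} \left(-1917\right) = 2 \left(-1917\right) = -3834$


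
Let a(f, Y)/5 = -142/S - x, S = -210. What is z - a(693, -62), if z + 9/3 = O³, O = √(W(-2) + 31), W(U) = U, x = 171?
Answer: 17821/21 + 29*√29 ≈ 1004.8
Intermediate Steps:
O = √29 (O = √(-2 + 31) = √29 ≈ 5.3852)
a(f, Y) = -17884/21 (a(f, Y) = 5*(-142/(-210) - 1*171) = 5*(-142*(-1/210) - 171) = 5*(71/105 - 171) = 5*(-17884/105) = -17884/21)
z = -3 + 29*√29 (z = -3 + (√29)³ = -3 + 29*√29 ≈ 153.17)
z - a(693, -62) = (-3 + 29*√29) - 1*(-17884/21) = (-3 + 29*√29) + 17884/21 = 17821/21 + 29*√29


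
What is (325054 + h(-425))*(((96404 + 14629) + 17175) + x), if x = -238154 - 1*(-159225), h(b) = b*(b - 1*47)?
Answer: 25903703466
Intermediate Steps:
h(b) = b*(-47 + b) (h(b) = b*(b - 47) = b*(-47 + b))
x = -78929 (x = -238154 + 159225 = -78929)
(325054 + h(-425))*(((96404 + 14629) + 17175) + x) = (325054 - 425*(-47 - 425))*(((96404 + 14629) + 17175) - 78929) = (325054 - 425*(-472))*((111033 + 17175) - 78929) = (325054 + 200600)*(128208 - 78929) = 525654*49279 = 25903703466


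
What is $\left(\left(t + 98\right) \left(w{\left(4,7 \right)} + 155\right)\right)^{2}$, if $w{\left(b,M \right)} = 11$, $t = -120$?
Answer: $13337104$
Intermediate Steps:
$\left(\left(t + 98\right) \left(w{\left(4,7 \right)} + 155\right)\right)^{2} = \left(\left(-120 + 98\right) \left(11 + 155\right)\right)^{2} = \left(\left(-22\right) 166\right)^{2} = \left(-3652\right)^{2} = 13337104$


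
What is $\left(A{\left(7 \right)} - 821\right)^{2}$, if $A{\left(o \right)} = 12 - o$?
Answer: $665856$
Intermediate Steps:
$\left(A{\left(7 \right)} - 821\right)^{2} = \left(\left(12 - 7\right) - 821\right)^{2} = \left(5 - 821\right)^{2} = \left(-816\right)^{2} = 665856$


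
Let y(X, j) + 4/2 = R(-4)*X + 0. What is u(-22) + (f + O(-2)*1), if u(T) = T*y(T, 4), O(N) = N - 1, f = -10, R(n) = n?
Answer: -1905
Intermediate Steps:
O(N) = -1 + N
y(X, j) = -2 - 4*X (y(X, j) = -2 + (-4*X + 0) = -2 - 4*X)
u(T) = T*(-2 - 4*T)
u(-22) + (f + O(-2)*1) = 2*(-22)*(-1 - 2*(-22)) + (-10 + (-1 - 2)*1) = 2*(-22)*(-1 + 44) + (-10 - 3*1) = 2*(-22)*43 + (-10 - 3) = -1892 - 13 = -1905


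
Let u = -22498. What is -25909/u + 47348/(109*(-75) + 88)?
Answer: -855709221/181941326 ≈ -4.7032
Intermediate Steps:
-25909/u + 47348/(109*(-75) + 88) = -25909/(-22498) + 47348/(109*(-75) + 88) = -25909*(-1/22498) + 47348/(-8175 + 88) = 25909/22498 + 47348/(-8087) = 25909/22498 + 47348*(-1/8087) = 25909/22498 - 47348/8087 = -855709221/181941326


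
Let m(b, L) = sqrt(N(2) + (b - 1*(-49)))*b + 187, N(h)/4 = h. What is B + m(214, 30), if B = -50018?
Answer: -49831 + 214*sqrt(271) ≈ -46308.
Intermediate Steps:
N(h) = 4*h
m(b, L) = 187 + b*sqrt(57 + b) (m(b, L) = sqrt(4*2 + (b - 1*(-49)))*b + 187 = sqrt(8 + (b + 49))*b + 187 = sqrt(8 + (49 + b))*b + 187 = sqrt(57 + b)*b + 187 = b*sqrt(57 + b) + 187 = 187 + b*sqrt(57 + b))
B + m(214, 30) = -50018 + (187 + 214*sqrt(57 + 214)) = -50018 + (187 + 214*sqrt(271)) = -49831 + 214*sqrt(271)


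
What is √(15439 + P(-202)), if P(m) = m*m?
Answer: √56243 ≈ 237.16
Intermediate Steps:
P(m) = m²
√(15439 + P(-202)) = √(15439 + (-202)²) = √(15439 + 40804) = √56243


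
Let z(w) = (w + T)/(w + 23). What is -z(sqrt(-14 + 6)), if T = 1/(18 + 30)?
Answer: (I - 96*sqrt(2))/(48*(-23*I + 2*sqrt(2))) ≈ -0.01579 - 0.12103*I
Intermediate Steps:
T = 1/48 ≈ 0.020833
z(w) = (1/48 + w)/(23 + w) (z(w) = (w + 1/48)/(w + 23) = (1/48 + w)/(23 + w))
-z(sqrt(-14 + 6)) = -(1/48 + sqrt(-14 + 6))/(23 + sqrt(-14 + 6)) = -(1/48 + sqrt(-8))/(23 + sqrt(-8)) = -(1/48 + 2*I*sqrt(2))/(23 + 2*I*sqrt(2))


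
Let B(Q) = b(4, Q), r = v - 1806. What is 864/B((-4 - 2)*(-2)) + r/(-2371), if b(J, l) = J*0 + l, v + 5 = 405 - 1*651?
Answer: 172769/2371 ≈ 72.868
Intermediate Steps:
v = -251 (v = -5 + (405 - 1*651) = -5 + (405 - 651) = -5 - 246 = -251)
r = -2057 (r = -251 - 1806 = -2057)
b(J, l) = l (b(J, l) = 0 + l = l)
B(Q) = Q
864/B((-4 - 2)*(-2)) + r/(-2371) = 864/(((-4 - 2)*(-2))) - 2057/(-2371) = 864/((-6*(-2))) - 2057*(-1/2371) = 864/12 + 2057/2371 = 864*(1/12) + 2057/2371 = 72 + 2057/2371 = 172769/2371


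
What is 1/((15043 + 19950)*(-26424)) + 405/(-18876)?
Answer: -31207108903/1454482365336 ≈ -0.021456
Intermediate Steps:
1/((15043 + 19950)*(-26424)) + 405/(-18876) = -1/26424/34993 + 405*(-1/18876) = (1/34993)*(-1/26424) - 135/6292 = -1/924655032 - 135/6292 = -31207108903/1454482365336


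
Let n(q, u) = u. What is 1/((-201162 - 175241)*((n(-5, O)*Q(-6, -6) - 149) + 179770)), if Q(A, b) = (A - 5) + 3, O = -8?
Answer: -1/67633973055 ≈ -1.4785e-11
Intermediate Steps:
Q(A, b) = -2 + A (Q(A, b) = (-5 + A) + 3 = -2 + A)
1/((-201162 - 175241)*((n(-5, O)*Q(-6, -6) - 149) + 179770)) = 1/((-201162 - 175241)*((-8*(-2 - 6) - 149) + 179770)) = 1/(-376403*((-8*(-8) - 149) + 179770)) = 1/(-376403*((64 - 149) + 179770)) = 1/(-376403*(-85 + 179770)) = 1/(-376403*179685) = 1/(-67633973055) = -1/67633973055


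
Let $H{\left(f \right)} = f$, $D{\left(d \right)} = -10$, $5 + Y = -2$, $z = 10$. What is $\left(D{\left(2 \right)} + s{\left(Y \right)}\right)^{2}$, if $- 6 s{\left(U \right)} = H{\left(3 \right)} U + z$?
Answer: $\frac{2401}{36} \approx 66.694$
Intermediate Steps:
$Y = -7$ ($Y = -5 - 2 = -7$)
$s{\left(U \right)} = - \frac{5}{3} - \frac{U}{2}$ ($s{\left(U \right)} = - \frac{3 U + 10}{6} = - \frac{10 + 3 U}{6} = - \frac{5}{3} - \frac{U}{2}$)
$\left(D{\left(2 \right)} + s{\left(Y \right)}\right)^{2} = \left(-10 - - \frac{11}{6}\right)^{2} = \left(-10 + \left(- \frac{5}{3} + \frac{7}{2}\right)\right)^{2} = \left(-10 + \frac{11}{6}\right)^{2} = \left(- \frac{49}{6}\right)^{2} = \frac{2401}{36}$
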